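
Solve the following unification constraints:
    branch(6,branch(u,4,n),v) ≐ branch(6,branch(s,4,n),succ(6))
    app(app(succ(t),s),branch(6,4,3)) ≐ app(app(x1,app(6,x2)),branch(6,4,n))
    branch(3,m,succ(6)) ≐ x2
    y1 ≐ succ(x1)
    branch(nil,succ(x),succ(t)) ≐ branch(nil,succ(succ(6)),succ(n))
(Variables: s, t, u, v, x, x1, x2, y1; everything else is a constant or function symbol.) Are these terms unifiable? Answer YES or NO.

NO

Decompose branch/3: 6 ≐ 6,  branch(u,4,n) ≐ branch(s,4,n),  v ≐ succ(6).
Delete trivial equation 6 ≐ 6.
Decompose branch/3: u ≐ s,  4 ≐ 4,  n ≐ n.
Bind u := s; no other remaining equation mentions u.
Delete trivial equation 4 ≐ 4.
Delete trivial equation n ≐ n.
Bind v := succ(6); no other remaining equation mentions v.
Decompose app/2: app(succ(t),s) ≐ app(x1,app(6,x2)),  branch(6,4,3) ≐ branch(6,4,n).
Decompose app/2: succ(t) ≐ x1,  s ≐ app(6,x2).
Bind x1 := succ(t); substituting into the one remaining equation that mentions x1 gives: y1 ≐ succ(succ(t)).
Bind s := app(6,x2); no other remaining equation mentions s. Substituting into the earlier binding gives u := app(6,x2).
Decompose branch/3: 6 ≐ 6,  4 ≐ 4,  3 ≐ n.
Delete trivial equation 6 ≐ 6.
Delete trivial equation 4 ≐ 4.
Clash: constants 3 and n differ; no unifier exists.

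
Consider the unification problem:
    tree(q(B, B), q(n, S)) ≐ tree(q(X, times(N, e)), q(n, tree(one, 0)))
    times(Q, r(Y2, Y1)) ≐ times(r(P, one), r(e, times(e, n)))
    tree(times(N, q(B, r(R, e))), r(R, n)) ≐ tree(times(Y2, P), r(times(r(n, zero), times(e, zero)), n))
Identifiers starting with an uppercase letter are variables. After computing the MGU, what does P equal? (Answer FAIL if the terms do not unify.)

q(times(e, e), r(times(r(n, zero), times(e, zero)), e))

Decompose tree/2: q(B, B) ≐ q(X, times(N, e)),  q(n, S) ≐ q(n, tree(one, 0)).
Decompose q/2: B ≐ X,  B ≐ times(N, e).
Bind B := X; substituting into the 2 remaining equations that mention B gives: X ≐ times(N, e),  tree(times(N, q(X, r(R, e))), r(R, n)) ≐ tree(times(Y2, P), r(times(r(n, zero), times(e, zero)), n)).
Bind X := times(N, e); substituting into the one remaining equation that mentions X gives: tree(times(N, q(times(N, e), r(R, e))), r(R, n)) ≐ tree(times(Y2, P), r(times(r(n, zero), times(e, zero)), n)). Substituting into the earlier binding gives B := times(N, e).
Decompose q/2: n ≐ n,  S ≐ tree(one, 0).
Delete trivial equation n ≐ n.
Bind S := tree(one, 0); no other remaining equation mentions S.
Decompose times/2: Q ≐ r(P, one),  r(Y2, Y1) ≐ r(e, times(e, n)).
Bind Q := r(P, one); no other remaining equation mentions Q.
Decompose r/2: Y2 ≐ e,  Y1 ≐ times(e, n).
Bind Y2 := e; substituting into the one remaining equation that mentions Y2 gives: tree(times(N, q(times(N, e), r(R, e))), r(R, n)) ≐ tree(times(e, P), r(times(r(n, zero), times(e, zero)), n)).
Bind Y1 := times(e, n); no other remaining equation mentions Y1.
Decompose tree/2: times(N, q(times(N, e), r(R, e))) ≐ times(e, P),  r(R, n) ≐ r(times(r(n, zero), times(e, zero)), n).
Decompose times/2: N ≐ e,  q(times(N, e), r(R, e)) ≐ P.
Bind N := e; substituting into the one remaining equation that mentions N gives: q(times(e, e), r(R, e)) ≐ P. Substituting into the earlier bindings gives B := times(e, e), X := times(e, e).
Bind P := q(times(e, e), r(R, e)); no other remaining equation mentions P. Substituting into the earlier binding gives Q := r(q(times(e, e), r(R, e)), one).
Decompose r/2: R ≐ times(r(n, zero), times(e, zero)),  n ≐ n.
Bind R := times(r(n, zero), times(e, zero)); no other remaining equation mentions R. Substituting into the earlier bindings gives Q := r(q(times(e, e), r(times(r(n, zero), times(e, zero)), e)), one), P := q(times(e, e), r(times(r(n, zero), times(e, zero)), e)).
Delete trivial equation n ≐ n.
MGU = { B -> times(e, e), X -> times(e, e), S -> tree(one, 0), Q -> r(q(times(e, e), r(times(r(n, zero), times(e, zero)), e)), one), Y2 -> e, Y1 -> times(e, n), N -> e, P -> q(times(e, e), r(times(r(n, zero), times(e, zero)), e)), R -> times(r(n, zero), times(e, zero)) }, so P -> q(times(e, e), r(times(r(n, zero), times(e, zero)), e)).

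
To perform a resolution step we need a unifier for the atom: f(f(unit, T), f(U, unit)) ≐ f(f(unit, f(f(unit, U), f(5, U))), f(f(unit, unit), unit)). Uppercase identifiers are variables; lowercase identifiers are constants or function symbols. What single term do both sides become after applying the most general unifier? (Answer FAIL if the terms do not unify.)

Decompose f/2: f(unit, T) ≐ f(unit, f(f(unit, U), f(5, U))),  f(U, unit) ≐ f(f(unit, unit), unit).
Decompose f/2: unit ≐ unit,  T ≐ f(f(unit, U), f(5, U)).
Delete trivial equation unit ≐ unit.
Bind T := f(f(unit, U), f(5, U)); no other remaining equation mentions T.
Decompose f/2: U ≐ f(unit, unit),  unit ≐ unit.
Bind U := f(unit, unit); no other remaining equation mentions U. Substituting into the earlier binding gives T := f(f(unit, f(unit, unit)), f(5, f(unit, unit))).
Delete trivial equation unit ≐ unit.
Applying the MGU to either side gives f(f(unit, f(f(unit, f(unit, unit)), f(5, f(unit, unit)))), f(f(unit, unit), unit)).

f(f(unit, f(f(unit, f(unit, unit)), f(5, f(unit, unit)))), f(f(unit, unit), unit))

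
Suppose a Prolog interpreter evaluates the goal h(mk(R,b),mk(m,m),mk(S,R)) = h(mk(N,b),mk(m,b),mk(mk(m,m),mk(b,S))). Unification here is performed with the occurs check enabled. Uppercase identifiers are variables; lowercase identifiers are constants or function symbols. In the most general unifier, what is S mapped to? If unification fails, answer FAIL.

Decompose h/3: mk(R,b) = mk(N,b),  mk(m,m) = mk(m,b),  mk(S,R) = mk(mk(m,m),mk(b,S)).
Decompose mk/2: R = N,  b = b.
Bind R := N; substituting into the one remaining equation that mentions R gives: mk(S,N) = mk(mk(m,m),mk(b,S)).
Delete trivial equation b = b.
Decompose mk/2: m = m,  m = b.
Delete trivial equation m = m.
Clash: constants m and b differ; no unifier exists.

FAIL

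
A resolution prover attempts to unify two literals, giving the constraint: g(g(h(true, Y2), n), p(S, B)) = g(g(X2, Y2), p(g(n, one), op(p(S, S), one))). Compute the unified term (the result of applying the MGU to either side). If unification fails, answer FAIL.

g(g(h(true, n), n), p(g(n, one), op(p(g(n, one), g(n, one)), one)))

Decompose g/2: g(h(true, Y2), n) = g(X2, Y2),  p(S, B) = p(g(n, one), op(p(S, S), one)).
Decompose g/2: h(true, Y2) = X2,  n = Y2.
Bind X2 := h(true, Y2); no other remaining equation mentions X2.
Bind Y2 := n; no other remaining equation mentions Y2. Substituting into the earlier binding gives X2 := h(true, n).
Decompose p/2: S = g(n, one),  B = op(p(S, S), one).
Bind S := g(n, one); substituting into the remaining equation gives: B = op(p(g(n, one), g(n, one)), one).
Bind B := op(p(g(n, one), g(n, one)), one).
Applying the MGU to either side gives g(g(h(true, n), n), p(g(n, one), op(p(g(n, one), g(n, one)), one))).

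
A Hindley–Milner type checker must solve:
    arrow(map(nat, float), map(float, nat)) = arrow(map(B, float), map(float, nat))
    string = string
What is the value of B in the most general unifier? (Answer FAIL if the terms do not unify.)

nat

Decompose arrow/2: map(nat, float) = map(B, float),  map(float, nat) = map(float, nat).
Decompose map/2: nat = B,  float = float.
Bind B := nat; no other remaining equation mentions B.
Delete trivial equation float = float.
Delete trivial equation map(float, nat) = map(float, nat).
Delete trivial equation string = string.
MGU = { B := nat }, so B := nat.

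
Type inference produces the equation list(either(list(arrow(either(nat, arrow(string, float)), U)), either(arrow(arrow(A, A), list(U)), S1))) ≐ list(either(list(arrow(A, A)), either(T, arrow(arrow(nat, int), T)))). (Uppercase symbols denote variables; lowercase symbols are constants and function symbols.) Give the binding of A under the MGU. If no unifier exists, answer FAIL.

either(nat, arrow(string, float))

Decompose list/1: either(list(arrow(either(nat, arrow(string, float)), U)), either(arrow(arrow(A, A), list(U)), S1)) ≐ either(list(arrow(A, A)), either(T, arrow(arrow(nat, int), T))).
Decompose either/2: list(arrow(either(nat, arrow(string, float)), U)) ≐ list(arrow(A, A)),  either(arrow(arrow(A, A), list(U)), S1) ≐ either(T, arrow(arrow(nat, int), T)).
Decompose list/1: arrow(either(nat, arrow(string, float)), U) ≐ arrow(A, A).
Decompose arrow/2: either(nat, arrow(string, float)) ≐ A,  U ≐ A.
Bind A := either(nat, arrow(string, float)); substituting into the remaining equations gives: U ≐ either(nat, arrow(string, float)),  either(arrow(arrow(either(nat, arrow(string, float)), either(nat, arrow(string, float))), list(U)), S1) ≐ either(T, arrow(arrow(nat, int), T)).
Bind U := either(nat, arrow(string, float)); substituting into the remaining equation gives: either(arrow(arrow(either(nat, arrow(string, float)), either(nat, arrow(string, float))), list(either(nat, arrow(string, float)))), S1) ≐ either(T, arrow(arrow(nat, int), T)).
Decompose either/2: arrow(arrow(either(nat, arrow(string, float)), either(nat, arrow(string, float))), list(either(nat, arrow(string, float)))) ≐ T,  S1 ≐ arrow(arrow(nat, int), T).
Bind T := arrow(arrow(either(nat, arrow(string, float)), either(nat, arrow(string, float))), list(either(nat, arrow(string, float)))); substituting into the remaining equation gives: S1 ≐ arrow(arrow(nat, int), arrow(arrow(either(nat, arrow(string, float)), either(nat, arrow(string, float))), list(either(nat, arrow(string, float))))).
Bind S1 := arrow(arrow(nat, int), arrow(arrow(either(nat, arrow(string, float)), either(nat, arrow(string, float))), list(either(nat, arrow(string, float))))).
MGU = { A ↦ either(nat, arrow(string, float)), U ↦ either(nat, arrow(string, float)), T ↦ arrow(arrow(either(nat, arrow(string, float)), either(nat, arrow(string, float))), list(either(nat, arrow(string, float)))), S1 ↦ arrow(arrow(nat, int), arrow(arrow(either(nat, arrow(string, float)), either(nat, arrow(string, float))), list(either(nat, arrow(string, float))))) }, so A ↦ either(nat, arrow(string, float)).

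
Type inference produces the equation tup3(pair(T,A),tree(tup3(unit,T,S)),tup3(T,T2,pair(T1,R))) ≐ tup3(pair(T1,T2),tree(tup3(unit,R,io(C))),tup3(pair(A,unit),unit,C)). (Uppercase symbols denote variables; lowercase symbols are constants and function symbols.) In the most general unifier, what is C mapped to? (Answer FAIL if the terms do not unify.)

Decompose tup3/3: pair(T,A) ≐ pair(T1,T2),  tree(tup3(unit,T,S)) ≐ tree(tup3(unit,R,io(C))),  tup3(T,T2,pair(T1,R)) ≐ tup3(pair(A,unit),unit,C).
Decompose pair/2: T ≐ T1,  A ≐ T2.
Bind T := T1; substituting into the 2 remaining equations that mention T gives: tree(tup3(unit,T1,S)) ≐ tree(tup3(unit,R,io(C))),  tup3(T1,T2,pair(T1,R)) ≐ tup3(pair(A,unit),unit,C).
Bind A := T2; substituting into the one remaining equation that mentions A gives: tup3(T1,T2,pair(T1,R)) ≐ tup3(pair(T2,unit),unit,C).
Decompose tree/1: tup3(unit,T1,S) ≐ tup3(unit,R,io(C)).
Decompose tup3/3: unit ≐ unit,  T1 ≐ R,  S ≐ io(C).
Delete trivial equation unit ≐ unit.
Bind T1 := R; substituting into the one remaining equation that mentions T1 gives: tup3(R,T2,pair(R,R)) ≐ tup3(pair(T2,unit),unit,C). Substituting into the earlier binding gives T := R.
Bind S := io(C); no other remaining equation mentions S.
Decompose tup3/3: R ≐ pair(T2,unit),  T2 ≐ unit,  pair(R,R) ≐ C.
Bind R := pair(T2,unit); substituting into the one remaining equation that mentions R gives: pair(pair(T2,unit),pair(T2,unit)) ≐ C. Substituting into the earlier bindings gives T := pair(T2,unit), T1 := pair(T2,unit).
Bind T2 := unit; substituting into the remaining equation gives: pair(pair(unit,unit),pair(unit,unit)) ≐ C. Substituting into the earlier bindings gives T := pair(unit,unit), A := unit, T1 := pair(unit,unit), R := pair(unit,unit).
Bind C := pair(pair(unit,unit),pair(unit,unit)). Substituting into the earlier binding gives S := io(pair(pair(unit,unit),pair(unit,unit))).
MGU = { T -> pair(unit,unit), A -> unit, T1 -> pair(unit,unit), S -> io(pair(pair(unit,unit),pair(unit,unit))), R -> pair(unit,unit), T2 -> unit, C -> pair(pair(unit,unit),pair(unit,unit)) }, so C -> pair(pair(unit,unit),pair(unit,unit)).

pair(pair(unit,unit),pair(unit,unit))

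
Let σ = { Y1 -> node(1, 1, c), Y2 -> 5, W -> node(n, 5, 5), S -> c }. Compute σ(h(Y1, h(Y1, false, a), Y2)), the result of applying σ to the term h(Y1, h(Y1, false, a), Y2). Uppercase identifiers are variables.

Replace each occurrence of Y1 with node(1, 1, c).
Replace each occurrence of Y2 with 5.
Result: h(node(1, 1, c), h(node(1, 1, c), false, a), 5).

h(node(1, 1, c), h(node(1, 1, c), false, a), 5)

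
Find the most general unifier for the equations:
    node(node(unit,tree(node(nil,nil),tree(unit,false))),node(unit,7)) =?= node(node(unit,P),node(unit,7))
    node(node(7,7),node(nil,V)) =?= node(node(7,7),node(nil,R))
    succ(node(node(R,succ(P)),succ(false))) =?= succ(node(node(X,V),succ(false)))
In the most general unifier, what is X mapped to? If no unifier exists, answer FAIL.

Decompose node/2: node(unit,tree(node(nil,nil),tree(unit,false))) =?= node(unit,P),  node(unit,7) =?= node(unit,7).
Decompose node/2: unit =?= unit,  tree(node(nil,nil),tree(unit,false)) =?= P.
Delete trivial equation unit =?= unit.
Bind P := tree(node(nil,nil),tree(unit,false)); substituting into the one remaining equation that mentions P gives: succ(node(node(R,succ(tree(node(nil,nil),tree(unit,false)))),succ(false))) =?= succ(node(node(X,V),succ(false))).
Delete trivial equation node(unit,7) =?= node(unit,7).
Decompose node/2: node(7,7) =?= node(7,7),  node(nil,V) =?= node(nil,R).
Delete trivial equation node(7,7) =?= node(7,7).
Decompose node/2: nil =?= nil,  V =?= R.
Delete trivial equation nil =?= nil.
Bind V := R; substituting into the remaining equation gives: succ(node(node(R,succ(tree(node(nil,nil),tree(unit,false)))),succ(false))) =?= succ(node(node(X,R),succ(false))).
Decompose succ/1: node(node(R,succ(tree(node(nil,nil),tree(unit,false)))),succ(false)) =?= node(node(X,R),succ(false)).
Decompose node/2: node(R,succ(tree(node(nil,nil),tree(unit,false)))) =?= node(X,R),  succ(false) =?= succ(false).
Decompose node/2: R =?= X,  succ(tree(node(nil,nil),tree(unit,false))) =?= R.
Bind R := X; substituting into the one remaining equation that mentions R gives: succ(tree(node(nil,nil),tree(unit,false))) =?= X. Substituting into the earlier binding gives V := X.
Bind X := succ(tree(node(nil,nil),tree(unit,false))); no other remaining equation mentions X. Substituting into the earlier bindings gives V := succ(tree(node(nil,nil),tree(unit,false))), R := succ(tree(node(nil,nil),tree(unit,false))).
Delete trivial equation succ(false) =?= succ(false).
MGU = { P ↦ tree(node(nil,nil),tree(unit,false)), V ↦ succ(tree(node(nil,nil),tree(unit,false))), R ↦ succ(tree(node(nil,nil),tree(unit,false))), X ↦ succ(tree(node(nil,nil),tree(unit,false))) }, so X ↦ succ(tree(node(nil,nil),tree(unit,false))).

succ(tree(node(nil,nil),tree(unit,false)))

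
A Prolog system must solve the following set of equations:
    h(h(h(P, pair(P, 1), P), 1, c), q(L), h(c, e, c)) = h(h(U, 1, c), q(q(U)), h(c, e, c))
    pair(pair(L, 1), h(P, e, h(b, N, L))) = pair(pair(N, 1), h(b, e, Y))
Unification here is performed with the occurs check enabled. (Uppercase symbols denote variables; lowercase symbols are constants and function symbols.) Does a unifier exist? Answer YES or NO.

YES

Decompose h/3: h(h(P, pair(P, 1), P), 1, c) = h(U, 1, c),  q(L) = q(q(U)),  h(c, e, c) = h(c, e, c).
Decompose h/3: h(P, pair(P, 1), P) = U,  1 = 1,  c = c.
Bind U := h(P, pair(P, 1), P); substituting into the one remaining equation that mentions U gives: q(L) = q(q(h(P, pair(P, 1), P))).
Delete trivial equation 1 = 1.
Delete trivial equation c = c.
Decompose q/1: L = q(h(P, pair(P, 1), P)).
Bind L := q(h(P, pair(P, 1), P)); substituting into the one remaining equation that mentions L gives: pair(pair(q(h(P, pair(P, 1), P)), 1), h(P, e, h(b, N, q(h(P, pair(P, 1), P))))) = pair(pair(N, 1), h(b, e, Y)).
Delete trivial equation h(c, e, c) = h(c, e, c).
Decompose pair/2: pair(q(h(P, pair(P, 1), P)), 1) = pair(N, 1),  h(P, e, h(b, N, q(h(P, pair(P, 1), P)))) = h(b, e, Y).
Decompose pair/2: q(h(P, pair(P, 1), P)) = N,  1 = 1.
Bind N := q(h(P, pair(P, 1), P)); substituting into the one remaining equation that mentions N gives: h(P, e, h(b, q(h(P, pair(P, 1), P)), q(h(P, pair(P, 1), P)))) = h(b, e, Y).
Delete trivial equation 1 = 1.
Decompose h/3: P = b,  e = e,  h(b, q(h(P, pair(P, 1), P)), q(h(P, pair(P, 1), P))) = Y.
Bind P := b; substituting into the one remaining equation that mentions P gives: h(b, q(h(b, pair(b, 1), b)), q(h(b, pair(b, 1), b))) = Y. Substituting into the earlier bindings gives U := h(b, pair(b, 1), b), L := q(h(b, pair(b, 1), b)), N := q(h(b, pair(b, 1), b)).
Delete trivial equation e = e.
Bind Y := h(b, q(h(b, pair(b, 1), b)), q(h(b, pair(b, 1), b))).
No equations remain and no clash or occurs-check failure arose, so a unifier exists.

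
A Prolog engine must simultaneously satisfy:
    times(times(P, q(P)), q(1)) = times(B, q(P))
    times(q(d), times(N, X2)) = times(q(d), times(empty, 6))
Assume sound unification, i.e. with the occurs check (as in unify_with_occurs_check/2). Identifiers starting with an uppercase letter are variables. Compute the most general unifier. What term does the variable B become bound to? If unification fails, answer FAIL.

times(1, q(1))

Decompose times/2: times(P, q(P)) = B,  q(1) = q(P).
Bind B := times(P, q(P)); no other remaining equation mentions B.
Decompose q/1: 1 = P.
Bind P := 1; no other remaining equation mentions P. Substituting into the earlier binding gives B := times(1, q(1)).
Decompose times/2: q(d) = q(d),  times(N, X2) = times(empty, 6).
Delete trivial equation q(d) = q(d).
Decompose times/2: N = empty,  X2 = 6.
Bind N := empty; no other remaining equation mentions N.
Bind X2 := 6.
MGU = { B -> times(1, q(1)), P -> 1, N -> empty, X2 -> 6 }, so B -> times(1, q(1)).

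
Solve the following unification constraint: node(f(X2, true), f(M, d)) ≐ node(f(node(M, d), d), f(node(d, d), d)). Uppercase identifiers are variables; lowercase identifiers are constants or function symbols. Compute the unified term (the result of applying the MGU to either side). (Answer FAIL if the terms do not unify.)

FAIL

Decompose node/2: f(X2, true) ≐ f(node(M, d), d),  f(M, d) ≐ f(node(d, d), d).
Decompose f/2: X2 ≐ node(M, d),  true ≐ d.
Bind X2 := node(M, d); no other remaining equation mentions X2.
Clash: constants true and d differ; no unifier exists.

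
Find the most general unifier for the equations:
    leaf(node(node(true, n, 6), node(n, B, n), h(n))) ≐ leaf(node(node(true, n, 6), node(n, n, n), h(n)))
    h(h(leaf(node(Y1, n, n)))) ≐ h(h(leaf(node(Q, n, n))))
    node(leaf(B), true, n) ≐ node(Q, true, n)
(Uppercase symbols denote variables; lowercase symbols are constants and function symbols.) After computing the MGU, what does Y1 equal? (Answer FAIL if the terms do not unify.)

leaf(n)

Decompose leaf/1: node(node(true, n, 6), node(n, B, n), h(n)) ≐ node(node(true, n, 6), node(n, n, n), h(n)).
Decompose node/3: node(true, n, 6) ≐ node(true, n, 6),  node(n, B, n) ≐ node(n, n, n),  h(n) ≐ h(n).
Delete trivial equation node(true, n, 6) ≐ node(true, n, 6).
Decompose node/3: n ≐ n,  B ≐ n,  n ≐ n.
Delete trivial equation n ≐ n.
Bind B := n; substituting into the one remaining equation that mentions B gives: node(leaf(n), true, n) ≐ node(Q, true, n).
Delete trivial equation n ≐ n.
Delete trivial equation h(n) ≐ h(n).
Decompose h/1: h(leaf(node(Y1, n, n))) ≐ h(leaf(node(Q, n, n))).
Decompose h/1: leaf(node(Y1, n, n)) ≐ leaf(node(Q, n, n)).
Decompose leaf/1: node(Y1, n, n) ≐ node(Q, n, n).
Decompose node/3: Y1 ≐ Q,  n ≐ n,  n ≐ n.
Bind Y1 := Q; no other remaining equation mentions Y1.
Delete trivial equation n ≐ n.
Delete trivial equation n ≐ n.
Decompose node/3: leaf(n) ≐ Q,  true ≐ true,  n ≐ n.
Bind Q := leaf(n); no other remaining equation mentions Q. Substituting into the earlier binding gives Y1 := leaf(n).
Delete trivial equation true ≐ true.
Delete trivial equation n ≐ n.
MGU = { B -> n, Y1 -> leaf(n), Q -> leaf(n) }, so Y1 -> leaf(n).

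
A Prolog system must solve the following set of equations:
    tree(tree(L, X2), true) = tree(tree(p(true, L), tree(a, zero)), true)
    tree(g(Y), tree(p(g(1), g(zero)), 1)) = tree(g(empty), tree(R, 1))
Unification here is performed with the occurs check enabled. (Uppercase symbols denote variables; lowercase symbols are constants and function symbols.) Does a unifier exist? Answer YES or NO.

Decompose tree/2: tree(L, X2) = tree(p(true, L), tree(a, zero)),  true = true.
Decompose tree/2: L = p(true, L),  X2 = tree(a, zero).
Occurs check fails: L occurs in p(true, L); the equation L = p(true, L) has no finite solution.

NO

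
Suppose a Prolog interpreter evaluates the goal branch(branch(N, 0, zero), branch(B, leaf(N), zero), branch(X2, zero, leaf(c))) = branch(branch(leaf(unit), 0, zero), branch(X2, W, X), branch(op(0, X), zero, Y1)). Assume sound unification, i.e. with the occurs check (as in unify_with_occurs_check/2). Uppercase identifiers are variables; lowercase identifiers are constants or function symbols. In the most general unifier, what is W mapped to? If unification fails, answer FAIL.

leaf(leaf(unit))

Decompose branch/3: branch(N, 0, zero) = branch(leaf(unit), 0, zero),  branch(B, leaf(N), zero) = branch(X2, W, X),  branch(X2, zero, leaf(c)) = branch(op(0, X), zero, Y1).
Decompose branch/3: N = leaf(unit),  0 = 0,  zero = zero.
Bind N := leaf(unit); substituting into the one remaining equation that mentions N gives: branch(B, leaf(leaf(unit)), zero) = branch(X2, W, X).
Delete trivial equation 0 = 0.
Delete trivial equation zero = zero.
Decompose branch/3: B = X2,  leaf(leaf(unit)) = W,  zero = X.
Bind B := X2; no other remaining equation mentions B.
Bind W := leaf(leaf(unit)); no other remaining equation mentions W.
Bind X := zero; substituting into the remaining equation gives: branch(X2, zero, leaf(c)) = branch(op(0, zero), zero, Y1).
Decompose branch/3: X2 = op(0, zero),  zero = zero,  leaf(c) = Y1.
Bind X2 := op(0, zero); no other remaining equation mentions X2. Substituting into the earlier binding gives B := op(0, zero).
Delete trivial equation zero = zero.
Bind Y1 := leaf(c).
MGU = { N ↦ leaf(unit), B ↦ op(0, zero), W ↦ leaf(leaf(unit)), X ↦ zero, X2 ↦ op(0, zero), Y1 ↦ leaf(c) }, so W ↦ leaf(leaf(unit)).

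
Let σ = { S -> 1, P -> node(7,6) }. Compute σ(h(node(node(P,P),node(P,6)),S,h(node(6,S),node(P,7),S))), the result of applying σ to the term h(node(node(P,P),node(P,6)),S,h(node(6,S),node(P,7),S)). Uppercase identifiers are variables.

h(node(node(node(7,6),node(7,6)),node(node(7,6),6)),1,h(node(6,1),node(node(7,6),7),1))

Replace each occurrence of S with 1.
Replace each occurrence of P with node(7,6).
Result: h(node(node(node(7,6),node(7,6)),node(node(7,6),6)),1,h(node(6,1),node(node(7,6),7),1)).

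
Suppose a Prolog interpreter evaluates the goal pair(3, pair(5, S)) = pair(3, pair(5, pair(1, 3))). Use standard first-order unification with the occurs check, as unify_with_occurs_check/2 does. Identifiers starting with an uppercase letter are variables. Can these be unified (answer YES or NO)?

Decompose pair/2: 3 = 3,  pair(5, S) = pair(5, pair(1, 3)).
Delete trivial equation 3 = 3.
Decompose pair/2: 5 = 5,  S = pair(1, 3).
Delete trivial equation 5 = 5.
Bind S := pair(1, 3).
No equations remain and no clash or occurs-check failure arose, so a unifier exists.

YES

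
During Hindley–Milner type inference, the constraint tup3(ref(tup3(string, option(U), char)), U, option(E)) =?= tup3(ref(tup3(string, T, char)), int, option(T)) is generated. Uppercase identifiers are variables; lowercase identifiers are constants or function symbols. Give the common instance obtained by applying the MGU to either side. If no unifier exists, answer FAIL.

Decompose tup3/3: ref(tup3(string, option(U), char)) =?= ref(tup3(string, T, char)),  U =?= int,  option(E) =?= option(T).
Decompose ref/1: tup3(string, option(U), char) =?= tup3(string, T, char).
Decompose tup3/3: string =?= string,  option(U) =?= T,  char =?= char.
Delete trivial equation string =?= string.
Bind T := option(U); substituting into the one remaining equation that mentions T gives: option(E) =?= option(option(U)).
Delete trivial equation char =?= char.
Bind U := int; substituting into the remaining equation gives: option(E) =?= option(option(int)). Substituting into the earlier binding gives T := option(int).
Decompose option/1: E =?= option(int).
Bind E := option(int).
Applying the MGU to either side gives tup3(ref(tup3(string, option(int), char)), int, option(option(int))).

tup3(ref(tup3(string, option(int), char)), int, option(option(int)))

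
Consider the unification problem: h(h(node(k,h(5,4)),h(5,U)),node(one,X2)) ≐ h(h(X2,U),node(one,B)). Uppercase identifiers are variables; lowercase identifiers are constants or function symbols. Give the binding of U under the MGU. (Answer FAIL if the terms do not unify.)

FAIL

Decompose h/2: h(node(k,h(5,4)),h(5,U)) ≐ h(X2,U),  node(one,X2) ≐ node(one,B).
Decompose h/2: node(k,h(5,4)) ≐ X2,  h(5,U) ≐ U.
Bind X2 := node(k,h(5,4)); substituting into the one remaining equation that mentions X2 gives: node(one,node(k,h(5,4))) ≐ node(one,B).
Occurs check fails: U occurs in h(5,U); the equation U ≐ h(5,U) has no finite solution.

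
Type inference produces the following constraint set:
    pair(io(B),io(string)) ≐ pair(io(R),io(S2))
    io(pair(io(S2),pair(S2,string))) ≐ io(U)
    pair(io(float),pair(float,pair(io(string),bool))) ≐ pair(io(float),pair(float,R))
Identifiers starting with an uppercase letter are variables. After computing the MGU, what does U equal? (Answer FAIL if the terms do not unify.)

pair(io(string),pair(string,string))

Decompose pair/2: io(B) ≐ io(R),  io(string) ≐ io(S2).
Decompose io/1: B ≐ R.
Bind B := R; no other remaining equation mentions B.
Decompose io/1: string ≐ S2.
Bind S2 := string; substituting into the one remaining equation that mentions S2 gives: io(pair(io(string),pair(string,string))) ≐ io(U).
Decompose io/1: pair(io(string),pair(string,string)) ≐ U.
Bind U := pair(io(string),pair(string,string)); no other remaining equation mentions U.
Decompose pair/2: io(float) ≐ io(float),  pair(float,pair(io(string),bool)) ≐ pair(float,R).
Delete trivial equation io(float) ≐ io(float).
Decompose pair/2: float ≐ float,  pair(io(string),bool) ≐ R.
Delete trivial equation float ≐ float.
Bind R := pair(io(string),bool). Substituting into the earlier binding gives B := pair(io(string),bool).
MGU = { B ↦ pair(io(string),bool), S2 ↦ string, U ↦ pair(io(string),pair(string,string)), R ↦ pair(io(string),bool) }, so U ↦ pair(io(string),pair(string,string)).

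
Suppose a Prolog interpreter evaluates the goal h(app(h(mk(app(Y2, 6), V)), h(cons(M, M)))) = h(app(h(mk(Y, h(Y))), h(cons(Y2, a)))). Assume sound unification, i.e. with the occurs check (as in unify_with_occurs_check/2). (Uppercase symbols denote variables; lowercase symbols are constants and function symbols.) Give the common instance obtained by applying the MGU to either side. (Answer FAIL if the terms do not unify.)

h(app(h(mk(app(a, 6), h(app(a, 6)))), h(cons(a, a))))

Decompose h/1: app(h(mk(app(Y2, 6), V)), h(cons(M, M))) = app(h(mk(Y, h(Y))), h(cons(Y2, a))).
Decompose app/2: h(mk(app(Y2, 6), V)) = h(mk(Y, h(Y))),  h(cons(M, M)) = h(cons(Y2, a)).
Decompose h/1: mk(app(Y2, 6), V) = mk(Y, h(Y)).
Decompose mk/2: app(Y2, 6) = Y,  V = h(Y).
Bind Y := app(Y2, 6); substituting into the one remaining equation that mentions Y gives: V = h(app(Y2, 6)).
Bind V := h(app(Y2, 6)); no other remaining equation mentions V.
Decompose h/1: cons(M, M) = cons(Y2, a).
Decompose cons/2: M = Y2,  M = a.
Bind M := Y2; substituting into the remaining equation gives: Y2 = a.
Bind Y2 := a. Substituting into the earlier bindings gives Y := app(a, 6), V := h(app(a, 6)), M := a.
Applying the MGU to either side gives h(app(h(mk(app(a, 6), h(app(a, 6)))), h(cons(a, a)))).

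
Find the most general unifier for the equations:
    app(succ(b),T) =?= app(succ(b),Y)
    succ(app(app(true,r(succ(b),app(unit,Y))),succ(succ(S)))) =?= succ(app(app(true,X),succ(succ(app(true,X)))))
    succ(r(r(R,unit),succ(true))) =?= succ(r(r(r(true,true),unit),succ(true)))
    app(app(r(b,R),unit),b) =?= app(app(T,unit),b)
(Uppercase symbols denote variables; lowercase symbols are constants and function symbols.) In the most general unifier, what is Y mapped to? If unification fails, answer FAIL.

Decompose app/2: succ(b) =?= succ(b),  T =?= Y.
Delete trivial equation succ(b) =?= succ(b).
Bind T := Y; substituting into the one remaining equation that mentions T gives: app(app(r(b,R),unit),b) =?= app(app(Y,unit),b).
Decompose succ/1: app(app(true,r(succ(b),app(unit,Y))),succ(succ(S))) =?= app(app(true,X),succ(succ(app(true,X)))).
Decompose app/2: app(true,r(succ(b),app(unit,Y))) =?= app(true,X),  succ(succ(S)) =?= succ(succ(app(true,X))).
Decompose app/2: true =?= true,  r(succ(b),app(unit,Y)) =?= X.
Delete trivial equation true =?= true.
Bind X := r(succ(b),app(unit,Y)); substituting into the one remaining equation that mentions X gives: succ(succ(S)) =?= succ(succ(app(true,r(succ(b),app(unit,Y))))).
Decompose succ/1: succ(S) =?= succ(app(true,r(succ(b),app(unit,Y)))).
Decompose succ/1: S =?= app(true,r(succ(b),app(unit,Y))).
Bind S := app(true,r(succ(b),app(unit,Y))); no other remaining equation mentions S.
Decompose succ/1: r(r(R,unit),succ(true)) =?= r(r(r(true,true),unit),succ(true)).
Decompose r/2: r(R,unit) =?= r(r(true,true),unit),  succ(true) =?= succ(true).
Decompose r/2: R =?= r(true,true),  unit =?= unit.
Bind R := r(true,true); substituting into the one remaining equation that mentions R gives: app(app(r(b,r(true,true)),unit),b) =?= app(app(Y,unit),b).
Delete trivial equation unit =?= unit.
Delete trivial equation succ(true) =?= succ(true).
Decompose app/2: app(r(b,r(true,true)),unit) =?= app(Y,unit),  b =?= b.
Decompose app/2: r(b,r(true,true)) =?= Y,  unit =?= unit.
Bind Y := r(b,r(true,true)); no other remaining equation mentions Y. Substituting into the earlier bindings gives T := r(b,r(true,true)), X := r(succ(b),app(unit,r(b,r(true,true)))), S := app(true,r(succ(b),app(unit,r(b,r(true,true))))).
Delete trivial equation unit =?= unit.
Delete trivial equation b =?= b.
MGU = { T -> r(b,r(true,true)), X -> r(succ(b),app(unit,r(b,r(true,true)))), S -> app(true,r(succ(b),app(unit,r(b,r(true,true))))), R -> r(true,true), Y -> r(b,r(true,true)) }, so Y -> r(b,r(true,true)).

r(b,r(true,true))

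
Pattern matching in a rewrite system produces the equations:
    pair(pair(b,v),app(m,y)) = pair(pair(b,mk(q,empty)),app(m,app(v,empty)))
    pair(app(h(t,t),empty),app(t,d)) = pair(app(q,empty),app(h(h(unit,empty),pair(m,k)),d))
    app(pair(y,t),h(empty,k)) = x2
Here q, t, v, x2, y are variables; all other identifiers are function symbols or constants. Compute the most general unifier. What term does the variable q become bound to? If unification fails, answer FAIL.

Decompose pair/2: pair(b,v) = pair(b,mk(q,empty)),  app(m,y) = app(m,app(v,empty)).
Decompose pair/2: b = b,  v = mk(q,empty).
Delete trivial equation b = b.
Bind v := mk(q,empty); substituting into the one remaining equation that mentions v gives: app(m,y) = app(m,app(mk(q,empty),empty)).
Decompose app/2: m = m,  y = app(mk(q,empty),empty).
Delete trivial equation m = m.
Bind y := app(mk(q,empty),empty); substituting into the one remaining equation that mentions y gives: app(pair(app(mk(q,empty),empty),t),h(empty,k)) = x2.
Decompose pair/2: app(h(t,t),empty) = app(q,empty),  app(t,d) = app(h(h(unit,empty),pair(m,k)),d).
Decompose app/2: h(t,t) = q,  empty = empty.
Bind q := h(t,t); substituting into the one remaining equation that mentions q gives: app(pair(app(mk(h(t,t),empty),empty),t),h(empty,k)) = x2. Substituting into the earlier bindings gives v := mk(h(t,t),empty), y := app(mk(h(t,t),empty),empty).
Delete trivial equation empty = empty.
Decompose app/2: t = h(h(unit,empty),pair(m,k)),  d = d.
Bind t := h(h(unit,empty),pair(m,k)); substituting into the one remaining equation that mentions t gives: app(pair(app(mk(h(h(h(unit,empty),pair(m,k)),h(h(unit,empty),pair(m,k))),empty),empty),h(h(unit,empty),pair(m,k))),h(empty,k)) = x2. Substituting into the earlier bindings gives v := mk(h(h(h(unit,empty),pair(m,k)),h(h(unit,empty),pair(m,k))),empty), y := app(mk(h(h(h(unit,empty),pair(m,k)),h(h(unit,empty),pair(m,k))),empty),empty), q := h(h(h(unit,empty),pair(m,k)),h(h(unit,empty),pair(m,k))).
Delete trivial equation d = d.
Bind x2 := app(pair(app(mk(h(h(h(unit,empty),pair(m,k)),h(h(unit,empty),pair(m,k))),empty),empty),h(h(unit,empty),pair(m,k))),h(empty,k)).
MGU = { v ↦ mk(h(h(h(unit,empty),pair(m,k)),h(h(unit,empty),pair(m,k))),empty), y ↦ app(mk(h(h(h(unit,empty),pair(m,k)),h(h(unit,empty),pair(m,k))),empty),empty), q ↦ h(h(h(unit,empty),pair(m,k)),h(h(unit,empty),pair(m,k))), t ↦ h(h(unit,empty),pair(m,k)), x2 ↦ app(pair(app(mk(h(h(h(unit,empty),pair(m,k)),h(h(unit,empty),pair(m,k))),empty),empty),h(h(unit,empty),pair(m,k))),h(empty,k)) }, so q ↦ h(h(h(unit,empty),pair(m,k)),h(h(unit,empty),pair(m,k))).

h(h(h(unit,empty),pair(m,k)),h(h(unit,empty),pair(m,k)))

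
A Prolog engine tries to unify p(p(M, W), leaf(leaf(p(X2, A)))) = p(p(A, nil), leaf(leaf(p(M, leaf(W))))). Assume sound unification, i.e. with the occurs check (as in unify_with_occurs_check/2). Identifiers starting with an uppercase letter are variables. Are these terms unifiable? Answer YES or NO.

YES

Decompose p/2: p(M, W) = p(A, nil),  leaf(leaf(p(X2, A))) = leaf(leaf(p(M, leaf(W)))).
Decompose p/2: M = A,  W = nil.
Bind M := A; substituting into the one remaining equation that mentions M gives: leaf(leaf(p(X2, A))) = leaf(leaf(p(A, leaf(W)))).
Bind W := nil; substituting into the remaining equation gives: leaf(leaf(p(X2, A))) = leaf(leaf(p(A, leaf(nil)))).
Decompose leaf/1: leaf(p(X2, A)) = leaf(p(A, leaf(nil))).
Decompose leaf/1: p(X2, A) = p(A, leaf(nil)).
Decompose p/2: X2 = A,  A = leaf(nil).
Bind X2 := A; no other remaining equation mentions X2.
Bind A := leaf(nil). Substituting into the earlier bindings gives M := leaf(nil), X2 := leaf(nil).
No equations remain and no clash or occurs-check failure arose, so a unifier exists.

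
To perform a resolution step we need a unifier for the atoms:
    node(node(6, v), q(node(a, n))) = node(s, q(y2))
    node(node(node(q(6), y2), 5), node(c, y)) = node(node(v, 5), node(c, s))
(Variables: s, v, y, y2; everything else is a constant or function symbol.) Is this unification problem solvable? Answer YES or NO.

YES

Decompose node/2: node(6, v) = s,  q(node(a, n)) = q(y2).
Bind s := node(6, v); substituting into the one remaining equation that mentions s gives: node(node(node(q(6), y2), 5), node(c, y)) = node(node(v, 5), node(c, node(6, v))).
Decompose q/1: node(a, n) = y2.
Bind y2 := node(a, n); substituting into the remaining equation gives: node(node(node(q(6), node(a, n)), 5), node(c, y)) = node(node(v, 5), node(c, node(6, v))).
Decompose node/2: node(node(q(6), node(a, n)), 5) = node(v, 5),  node(c, y) = node(c, node(6, v)).
Decompose node/2: node(q(6), node(a, n)) = v,  5 = 5.
Bind v := node(q(6), node(a, n)); substituting into the one remaining equation that mentions v gives: node(c, y) = node(c, node(6, node(q(6), node(a, n)))). Substituting into the earlier binding gives s := node(6, node(q(6), node(a, n))).
Delete trivial equation 5 = 5.
Decompose node/2: c = c,  y = node(6, node(q(6), node(a, n))).
Delete trivial equation c = c.
Bind y := node(6, node(q(6), node(a, n))).
No equations remain and no clash or occurs-check failure arose, so a unifier exists.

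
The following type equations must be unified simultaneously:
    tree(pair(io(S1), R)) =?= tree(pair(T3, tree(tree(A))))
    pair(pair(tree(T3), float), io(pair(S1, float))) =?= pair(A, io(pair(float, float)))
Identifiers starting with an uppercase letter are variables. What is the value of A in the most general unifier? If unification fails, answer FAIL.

pair(tree(io(float)), float)

Decompose tree/1: pair(io(S1), R) =?= pair(T3, tree(tree(A))).
Decompose pair/2: io(S1) =?= T3,  R =?= tree(tree(A)).
Bind T3 := io(S1); substituting into the one remaining equation that mentions T3 gives: pair(pair(tree(io(S1)), float), io(pair(S1, float))) =?= pair(A, io(pair(float, float))).
Bind R := tree(tree(A)); no other remaining equation mentions R.
Decompose pair/2: pair(tree(io(S1)), float) =?= A,  io(pair(S1, float)) =?= io(pair(float, float)).
Bind A := pair(tree(io(S1)), float); no other remaining equation mentions A. Substituting into the earlier binding gives R := tree(tree(pair(tree(io(S1)), float))).
Decompose io/1: pair(S1, float) =?= pair(float, float).
Decompose pair/2: S1 =?= float,  float =?= float.
Bind S1 := float; no other remaining equation mentions S1. Substituting into the earlier bindings gives T3 := io(float), R := tree(tree(pair(tree(io(float)), float))), A := pair(tree(io(float)), float).
Delete trivial equation float =?= float.
MGU = { T3 -> io(float), R -> tree(tree(pair(tree(io(float)), float))), A -> pair(tree(io(float)), float), S1 -> float }, so A -> pair(tree(io(float)), float).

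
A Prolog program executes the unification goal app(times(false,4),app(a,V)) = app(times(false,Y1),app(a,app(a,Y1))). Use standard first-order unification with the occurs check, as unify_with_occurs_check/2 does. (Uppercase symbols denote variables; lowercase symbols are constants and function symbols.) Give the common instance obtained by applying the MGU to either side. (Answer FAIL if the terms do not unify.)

app(times(false,4),app(a,app(a,4)))

Decompose app/2: times(false,4) = times(false,Y1),  app(a,V) = app(a,app(a,Y1)).
Decompose times/2: false = false,  4 = Y1.
Delete trivial equation false = false.
Bind Y1 := 4; substituting into the remaining equation gives: app(a,V) = app(a,app(a,4)).
Decompose app/2: a = a,  V = app(a,4).
Delete trivial equation a = a.
Bind V := app(a,4).
Applying the MGU to either side gives app(times(false,4),app(a,app(a,4))).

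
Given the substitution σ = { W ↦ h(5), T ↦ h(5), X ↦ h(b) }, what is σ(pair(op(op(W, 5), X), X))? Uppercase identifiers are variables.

pair(op(op(h(5), 5), h(b)), h(b))

Replace each occurrence of W with h(5).
Replace each occurrence of X with h(b).
Result: pair(op(op(h(5), 5), h(b)), h(b)).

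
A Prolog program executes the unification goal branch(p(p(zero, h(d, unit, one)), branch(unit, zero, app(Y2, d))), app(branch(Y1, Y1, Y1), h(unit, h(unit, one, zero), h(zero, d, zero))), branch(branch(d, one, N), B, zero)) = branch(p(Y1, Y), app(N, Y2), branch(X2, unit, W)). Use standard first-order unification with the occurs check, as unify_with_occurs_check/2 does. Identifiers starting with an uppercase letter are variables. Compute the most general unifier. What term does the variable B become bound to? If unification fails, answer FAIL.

Decompose branch/3: p(p(zero, h(d, unit, one)), branch(unit, zero, app(Y2, d))) = p(Y1, Y),  app(branch(Y1, Y1, Y1), h(unit, h(unit, one, zero), h(zero, d, zero))) = app(N, Y2),  branch(branch(d, one, N), B, zero) = branch(X2, unit, W).
Decompose p/2: p(zero, h(d, unit, one)) = Y1,  branch(unit, zero, app(Y2, d)) = Y.
Bind Y1 := p(zero, h(d, unit, one)); substituting into the one remaining equation that mentions Y1 gives: app(branch(p(zero, h(d, unit, one)), p(zero, h(d, unit, one)), p(zero, h(d, unit, one))), h(unit, h(unit, one, zero), h(zero, d, zero))) = app(N, Y2).
Bind Y := branch(unit, zero, app(Y2, d)); no other remaining equation mentions Y.
Decompose app/2: branch(p(zero, h(d, unit, one)), p(zero, h(d, unit, one)), p(zero, h(d, unit, one))) = N,  h(unit, h(unit, one, zero), h(zero, d, zero)) = Y2.
Bind N := branch(p(zero, h(d, unit, one)), p(zero, h(d, unit, one)), p(zero, h(d, unit, one))); substituting into the one remaining equation that mentions N gives: branch(branch(d, one, branch(p(zero, h(d, unit, one)), p(zero, h(d, unit, one)), p(zero, h(d, unit, one)))), B, zero) = branch(X2, unit, W).
Bind Y2 := h(unit, h(unit, one, zero), h(zero, d, zero)); no other remaining equation mentions Y2. Substituting into the earlier binding gives Y := branch(unit, zero, app(h(unit, h(unit, one, zero), h(zero, d, zero)), d)).
Decompose branch/3: branch(d, one, branch(p(zero, h(d, unit, one)), p(zero, h(d, unit, one)), p(zero, h(d, unit, one)))) = X2,  B = unit,  zero = W.
Bind X2 := branch(d, one, branch(p(zero, h(d, unit, one)), p(zero, h(d, unit, one)), p(zero, h(d, unit, one)))); no other remaining equation mentions X2.
Bind B := unit; no other remaining equation mentions B.
Bind W := zero.
MGU = { Y1 ↦ p(zero, h(d, unit, one)), Y ↦ branch(unit, zero, app(h(unit, h(unit, one, zero), h(zero, d, zero)), d)), N ↦ branch(p(zero, h(d, unit, one)), p(zero, h(d, unit, one)), p(zero, h(d, unit, one))), Y2 ↦ h(unit, h(unit, one, zero), h(zero, d, zero)), X2 ↦ branch(d, one, branch(p(zero, h(d, unit, one)), p(zero, h(d, unit, one)), p(zero, h(d, unit, one)))), B ↦ unit, W ↦ zero }, so B ↦ unit.

unit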